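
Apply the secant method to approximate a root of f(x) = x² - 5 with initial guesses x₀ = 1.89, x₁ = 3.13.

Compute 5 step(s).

f(x) = x² - 5
x₀ = 1.89, x₁ = 3.13

Secant formula: x_{n+1} = x_n - f(x_n)(x_n - x_{n-1})/(f(x_n) - f(x_{n-1}))

Iteration 1:
  f(1.890000) = -1.427900
  f(3.130000) = 4.796900
  x_2 = 3.130000 - 4.796900×(3.130000 - 1.890000)/(4.796900 - (-1.427900))
       = 2.174442
Iteration 2:
  f(3.130000) = 4.796900
  f(2.174442) = -0.271801
  x_3 = 2.174442 - (-0.271801)×(2.174442 - 3.130000)/(-0.271801 - 4.796900)
       = 2.225682
Iteration 3:
  f(2.174442) = -0.271801
  f(2.225682) = -0.046337
  x_4 = 2.225682 - (-0.046337)×(2.225682 - 2.174442)/(-0.046337 - (-0.271801))
       = 2.236213
Iteration 4:
  f(2.225682) = -0.046337
  f(2.236213) = 0.000651
  x_5 = 2.236213 - 0.000651×(2.236213 - 2.225682)/(0.000651 - (-0.046337))
       = 2.236068
Iteration 5:
  f(2.236213) = 0.000651
  f(2.236068) = -0.000002
  x_6 = 2.236068 - (-0.000002)×(2.236068 - 2.236213)/(-0.000002 - 0.000651)
       = 2.236068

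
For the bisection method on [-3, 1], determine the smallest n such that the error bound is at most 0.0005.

We need (b-a)/2^n ≤ 0.0005
(1 - (-3))/2^n ≤ 0.0005
4/2^n ≤ 0.0005
2^n ≥ 8000
n ≥ log₂(8000) = 12.97
n ≥ 13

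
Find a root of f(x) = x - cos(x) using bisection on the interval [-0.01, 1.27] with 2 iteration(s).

f(x) = x - cos(x)
Initial interval: [-0.01, 1.27]

Iteration 1:
  c_1 = (-0.010000 + 1.270000)/2 = 0.630000
  f(c_1) = f(0.630000) = -0.178028
  f(a) × f(c) ≥ 0, new interval: [0.630000, 1.270000]
Iteration 2:
  c_2 = (0.630000 + 1.270000)/2 = 0.950000
  f(c_2) = f(0.950000) = 0.368317
  f(a) × f(c) < 0, new interval: [0.630000, 0.950000]

After 2 iteration(s), the approximation is c_2 = 0.950000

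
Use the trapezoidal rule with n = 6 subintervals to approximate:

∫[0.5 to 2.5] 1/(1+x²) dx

f(x) = 1/(1+x²)
a = 0.5, b = 2.5, n = 6
h = (b - a)/n = 0.333333

Trapezoidal rule: (h/2)[f(x₀) + 2f(x₁) + 2f(x₂) + ... + f(xₙ)]

x_0 = 0.5000, f(x_0) = 0.800000, coefficient = 1
x_1 = 0.8333, f(x_1) = 0.590164, coefficient = 2
x_2 = 1.1667, f(x_2) = 0.423529, coefficient = 2
x_3 = 1.5000, f(x_3) = 0.307692, coefficient = 2
x_4 = 1.8333, f(x_4) = 0.229299, coefficient = 2
x_5 = 2.1667, f(x_5) = 0.175610, coefficient = 2
x_6 = 2.5000, f(x_6) = 0.137931, coefficient = 1

I ≈ (0.333333/2) × 4.390521 = 0.731753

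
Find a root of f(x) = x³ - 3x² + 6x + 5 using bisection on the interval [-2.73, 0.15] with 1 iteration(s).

f(x) = x³ - 3x² + 6x + 5
Initial interval: [-2.73, 0.15]

Iteration 1:
  c_1 = (-2.730000 + 0.150000)/2 = -1.290000
  f(c_1) = f(-1.290000) = -9.878989
  f(a) × f(c) ≥ 0, new interval: [-1.290000, 0.150000]

After 1 iteration(s), the approximation is c_1 = -1.290000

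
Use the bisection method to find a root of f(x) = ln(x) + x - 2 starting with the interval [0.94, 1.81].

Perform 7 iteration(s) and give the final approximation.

f(x) = ln(x) + x - 2
Initial interval: [0.94, 1.81]

Iteration 1:
  c_1 = (0.940000 + 1.810000)/2 = 1.375000
  f(c_1) = f(1.375000) = -0.306546
  f(a) × f(c) ≥ 0, new interval: [1.375000, 1.810000]
Iteration 2:
  c_2 = (1.375000 + 1.810000)/2 = 1.592500
  f(c_2) = f(1.592500) = 0.057805
  f(a) × f(c) < 0, new interval: [1.375000, 1.592500]
Iteration 3:
  c_3 = (1.375000 + 1.592500)/2 = 1.483750
  f(c_3) = f(1.483750) = -0.121677
  f(a) × f(c) ≥ 0, new interval: [1.483750, 1.592500]
Iteration 4:
  c_4 = (1.483750 + 1.592500)/2 = 1.538125
  f(c_4) = f(1.538125) = -0.031311
  f(a) × f(c) ≥ 0, new interval: [1.538125, 1.592500]
Iteration 5:
  c_5 = (1.538125 + 1.592500)/2 = 1.565313
  f(c_5) = f(1.565313) = 0.013398
  f(a) × f(c) < 0, new interval: [1.538125, 1.565313]
Iteration 6:
  c_6 = (1.538125 + 1.565313)/2 = 1.551719
  f(c_6) = f(1.551719) = -0.008918
  f(a) × f(c) ≥ 0, new interval: [1.551719, 1.565313]
Iteration 7:
  c_7 = (1.551719 + 1.565313)/2 = 1.558516
  f(c_7) = f(1.558516) = 0.002249
  f(a) × f(c) < 0, new interval: [1.551719, 1.558516]

After 7 iteration(s), the approximation is c_7 = 1.558516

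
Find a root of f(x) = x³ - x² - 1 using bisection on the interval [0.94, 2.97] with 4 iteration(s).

f(x) = x³ - x² - 1
Initial interval: [0.94, 2.97]

Iteration 1:
  c_1 = (0.940000 + 2.970000)/2 = 1.955000
  f(c_1) = f(1.955000) = 2.650034
  f(a) × f(c) < 0, new interval: [0.940000, 1.955000]
Iteration 2:
  c_2 = (0.940000 + 1.955000)/2 = 1.447500
  f(c_2) = f(1.447500) = -0.062373
  f(a) × f(c) ≥ 0, new interval: [1.447500, 1.955000]
Iteration 3:
  c_3 = (1.447500 + 1.955000)/2 = 1.701250
  f(c_3) = f(1.701250) = 1.029594
  f(a) × f(c) < 0, new interval: [1.447500, 1.701250]
Iteration 4:
  c_4 = (1.447500 + 1.701250)/2 = 1.574375
  f(c_4) = f(1.574375) = 0.423678
  f(a) × f(c) < 0, new interval: [1.447500, 1.574375]

After 4 iteration(s), the approximation is c_4 = 1.574375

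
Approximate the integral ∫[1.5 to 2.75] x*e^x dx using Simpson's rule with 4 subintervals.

f(x) = x*e^x
a = 1.5, b = 2.75, n = 4
h = (b - a)/n = 0.312500

Simpson's rule: (h/3)[f(x₀) + 4f(x₁) + 2f(x₂) + ... + f(xₙ)]

x_0 = 1.5000, f(x_0) = 6.722534, coefficient = 1
x_1 = 1.8125, f(x_1) = 11.102909, coefficient = 4
x_2 = 2.1250, f(x_2) = 17.792407, coefficient = 2
x_3 = 2.4375, f(x_3) = 27.895710, coefficient = 4
x_4 = 2.7500, f(x_4) = 43.017238, coefficient = 1

I ≈ (0.312500/3) × 241.319061 = 25.137402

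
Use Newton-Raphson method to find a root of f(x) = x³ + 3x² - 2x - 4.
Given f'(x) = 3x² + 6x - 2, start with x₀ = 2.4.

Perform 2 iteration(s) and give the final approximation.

f(x) = x³ + 3x² - 2x - 4
f'(x) = 3x² + 6x - 2
x₀ = 2.4

Newton-Raphson formula: x_{n+1} = x_n - f(x_n)/f'(x_n)

Iteration 1:
  f(2.400000) = 22.304000
  f'(2.400000) = 29.680000
  x_1 = 2.400000 - 22.304000/29.680000 = 1.648518
Iteration 2:
  f(1.648518) = 5.335823
  f'(1.648518) = 16.043935
  x_2 = 1.648518 - 5.335823/16.043935 = 1.315942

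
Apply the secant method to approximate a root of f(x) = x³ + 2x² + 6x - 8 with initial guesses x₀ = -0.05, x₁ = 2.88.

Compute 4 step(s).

f(x) = x³ + 2x² + 6x - 8
x₀ = -0.05, x₁ = 2.88

Secant formula: x_{n+1} = x_n - f(x_n)(x_n - x_{n-1})/(f(x_n) - f(x_{n-1}))

Iteration 1:
  f(-0.050000) = -8.295125
  f(2.880000) = 49.756672
  x_2 = 2.880000 - 49.756672×(2.880000 - (-0.050000))/(49.756672 - (-8.295125))
       = 0.368673
Iteration 2:
  f(2.880000) = 49.756672
  f(0.368673) = -5.466013
  x_3 = 0.368673 - (-5.466013)×(0.368673 - 2.880000)/(-5.466013 - 49.756672)
       = 0.617247
Iteration 3:
  f(0.368673) = -5.466013
  f(0.617247) = -3.299360
  x_4 = 0.617247 - (-3.299360)×(0.617247 - 0.368673)/(-3.299360 - (-5.466013))
       = 0.995774
Iteration 4:
  f(0.617247) = -3.299360
  f(0.995774) = 0.945153
  x_5 = 0.995774 - 0.945153×(0.995774 - 0.617247)/(0.945153 - (-3.299360))
       = 0.911485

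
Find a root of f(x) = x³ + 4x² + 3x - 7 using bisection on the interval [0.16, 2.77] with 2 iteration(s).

f(x) = x³ + 4x² + 3x - 7
Initial interval: [0.16, 2.77]

Iteration 1:
  c_1 = (0.160000 + 2.770000)/2 = 1.465000
  f(c_1) = f(1.465000) = 9.124120
  f(a) × f(c) < 0, new interval: [0.160000, 1.465000]
Iteration 2:
  c_2 = (0.160000 + 1.465000)/2 = 0.812500
  f(c_2) = f(0.812500) = -1.385498
  f(a) × f(c) ≥ 0, new interval: [0.812500, 1.465000]

After 2 iteration(s), the approximation is c_2 = 0.812500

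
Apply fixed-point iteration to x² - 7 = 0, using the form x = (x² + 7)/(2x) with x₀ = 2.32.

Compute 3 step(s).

Equation: x² - 7 = 0
Fixed-point form: x = (x² + 7)/(2x)
x₀ = 2.32

x_1 = g(2.320000) = 2.668621
x_2 = g(2.668621) = 2.645849
x_3 = g(2.645849) = 2.645751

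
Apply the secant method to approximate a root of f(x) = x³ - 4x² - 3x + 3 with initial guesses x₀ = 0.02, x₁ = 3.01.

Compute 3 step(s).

f(x) = x³ - 4x² - 3x + 3
x₀ = 0.02, x₁ = 3.01

Secant formula: x_{n+1} = x_n - f(x_n)(x_n - x_{n-1})/(f(x_n) - f(x_{n-1}))

Iteration 1:
  f(0.020000) = 2.938408
  f(3.010000) = -14.999499
  x_2 = 3.010000 - (-14.999499)×(3.010000 - 0.020000)/(-14.999499 - 2.938408)
       = 0.509792
Iteration 2:
  f(3.010000) = -14.999499
  f(0.509792) = 0.563562
  x_3 = 0.509792 - 0.563562×(0.509792 - 3.010000)/(0.563562 - (-14.999499))
       = 0.600328
Iteration 3:
  f(0.509792) = 0.563562
  f(0.600328) = -0.026206
  x_4 = 0.600328 - (-0.026206)×(0.600328 - 0.509792)/(-0.026206 - 0.563562)
       = 0.596305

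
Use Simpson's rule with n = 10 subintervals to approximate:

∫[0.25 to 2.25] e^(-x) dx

f(x) = e^(-x)
a = 0.25, b = 2.25, n = 10
h = (b - a)/n = 0.200000

Simpson's rule: (h/3)[f(x₀) + 4f(x₁) + 2f(x₂) + ... + f(xₙ)]

x_0 = 0.2500, f(x_0) = 0.778801, coefficient = 1
x_1 = 0.4500, f(x_1) = 0.637628, coefficient = 4
x_2 = 0.6500, f(x_2) = 0.522046, coefficient = 2
x_3 = 0.8500, f(x_3) = 0.427415, coefficient = 4
x_4 = 1.0500, f(x_4) = 0.349938, coefficient = 2
x_5 = 1.2500, f(x_5) = 0.286505, coefficient = 4
x_6 = 1.4500, f(x_6) = 0.234570, coefficient = 2
x_7 = 1.6500, f(x_7) = 0.192050, coefficient = 4
x_8 = 1.8500, f(x_8) = 0.157237, coefficient = 2
x_9 = 2.0500, f(x_9) = 0.128735, coefficient = 4
x_10 = 2.2500, f(x_10) = 0.105399, coefficient = 1

I ≈ (0.200000/3) × 10.101113 = 0.673408
Exact value: 0.673402
Error: 0.000006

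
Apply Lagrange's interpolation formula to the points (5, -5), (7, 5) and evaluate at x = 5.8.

Lagrange interpolation formula:
P(x) = Σ yᵢ × Lᵢ(x)
where Lᵢ(x) = Π_{j≠i} (x - xⱼ)/(xᵢ - xⱼ)

L_0(5.8) = (5.8 - 7)/(5 - 7) = 0.600000
L_1(5.8) = (5.8 - 5)/(7 - 5) = 0.400000

P(5.8) = (-5)×L_0(5.8) + 5×L_1(5.8)
P(5.8) = -1.000000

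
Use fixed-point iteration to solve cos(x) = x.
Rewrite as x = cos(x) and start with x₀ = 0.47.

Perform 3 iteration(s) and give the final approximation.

Equation: cos(x) = x
Fixed-point form: x = cos(x)
x₀ = 0.47

x_1 = g(0.470000) = 0.891568
x_2 = g(0.891568) = 0.628193
x_3 = g(0.628193) = 0.809091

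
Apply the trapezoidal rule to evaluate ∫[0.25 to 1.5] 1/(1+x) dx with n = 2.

f(x) = 1/(1+x)
a = 0.25, b = 1.5, n = 2
h = (b - a)/n = 0.625000

Trapezoidal rule: (h/2)[f(x₀) + 2f(x₁) + 2f(x₂) + ... + f(xₙ)]

x_0 = 0.2500, f(x_0) = 0.800000, coefficient = 1
x_1 = 0.8750, f(x_1) = 0.533333, coefficient = 2
x_2 = 1.5000, f(x_2) = 0.400000, coefficient = 1

I ≈ (0.625000/2) × 2.266667 = 0.708333
Exact value: 0.693147
Error: 0.015186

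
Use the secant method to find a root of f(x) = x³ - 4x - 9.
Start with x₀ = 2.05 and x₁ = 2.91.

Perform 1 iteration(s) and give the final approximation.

f(x) = x³ - 4x - 9
x₀ = 2.05, x₁ = 2.91

Secant formula: x_{n+1} = x_n - f(x_n)(x_n - x_{n-1})/(f(x_n) - f(x_{n-1}))

Iteration 1:
  f(2.050000) = -8.584875
  f(2.910000) = 4.002171
  x_2 = 2.910000 - 4.002171×(2.910000 - 2.050000)/(4.002171 - (-8.584875))
       = 2.636555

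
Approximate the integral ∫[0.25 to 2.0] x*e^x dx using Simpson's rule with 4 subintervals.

f(x) = x*e^x
a = 0.25, b = 2.0, n = 4
h = (b - a)/n = 0.437500

Simpson's rule: (h/3)[f(x₀) + 4f(x₁) + 2f(x₂) + ... + f(xₙ)]

x_0 = 0.2500, f(x_0) = 0.321006, coefficient = 1
x_1 = 0.6875, f(x_1) = 1.367257, coefficient = 4
x_2 = 1.1250, f(x_2) = 3.465244, coefficient = 2
x_3 = 1.5625, f(x_3) = 7.454271, coefficient = 4
x_4 = 2.0000, f(x_4) = 14.778112, coefficient = 1

I ≈ (0.437500/3) × 57.315717 = 8.358542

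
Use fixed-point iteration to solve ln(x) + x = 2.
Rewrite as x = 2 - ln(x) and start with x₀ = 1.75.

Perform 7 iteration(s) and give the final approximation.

Equation: ln(x) + x = 2
Fixed-point form: x = 2 - ln(x)
x₀ = 1.75

x_1 = g(1.750000) = 1.440384
x_2 = g(1.440384) = 1.635090
x_3 = g(1.635090) = 1.508302
x_4 = g(1.508302) = 1.589015
x_5 = g(1.589015) = 1.536885
x_6 = g(1.536885) = 1.570242
x_7 = g(1.570242) = 1.548770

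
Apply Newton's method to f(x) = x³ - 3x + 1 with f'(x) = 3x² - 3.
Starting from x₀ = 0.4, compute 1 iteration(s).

f(x) = x³ - 3x + 1
f'(x) = 3x² - 3
x₀ = 0.4

Newton-Raphson formula: x_{n+1} = x_n - f(x_n)/f'(x_n)

Iteration 1:
  f(0.400000) = -0.136000
  f'(0.400000) = -2.520000
  x_1 = 0.400000 - (-0.136000)/(-2.520000) = 0.346032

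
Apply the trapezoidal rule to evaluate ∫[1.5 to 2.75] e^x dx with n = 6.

f(x) = e^x
a = 1.5, b = 2.75, n = 6
h = (b - a)/n = 0.208333

Trapezoidal rule: (h/2)[f(x₀) + 2f(x₁) + 2f(x₂) + ... + f(xₙ)]

x_0 = 1.5000, f(x_0) = 4.481689, coefficient = 1
x_1 = 1.7083, f(x_1) = 5.519754, coefficient = 2
x_2 = 1.9167, f(x_2) = 6.798260, coefficient = 2
x_3 = 2.1250, f(x_3) = 8.372897, coefficient = 2
x_4 = 2.3333, f(x_4) = 10.312259, coefficient = 2
x_5 = 2.5417, f(x_5) = 12.700821, coefficient = 2
x_6 = 2.7500, f(x_6) = 15.642632, coefficient = 1

I ≈ (0.208333/2) × 107.532304 = 11.201282
Exact value: 11.160943
Error: 0.040339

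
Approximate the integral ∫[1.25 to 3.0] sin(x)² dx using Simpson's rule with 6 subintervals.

f(x) = sin(x)²
a = 1.25, b = 3.0, n = 6
h = (b - a)/n = 0.291667

Simpson's rule: (h/3)[f(x₀) + 4f(x₁) + 2f(x₂) + ... + f(xₙ)]

x_0 = 1.2500, f(x_0) = 0.900572, coefficient = 1
x_1 = 1.5417, f(x_1) = 0.999152, coefficient = 4
x_2 = 1.8333, f(x_2) = 0.932643, coefficient = 2
x_3 = 2.1250, f(x_3) = 0.723044, coefficient = 4
x_4 = 2.4167, f(x_4) = 0.439675, coefficient = 2
x_5 = 2.7083, f(x_5) = 0.176258, coefficient = 4
x_6 = 3.0000, f(x_6) = 0.019915, coefficient = 1

I ≈ (0.291667/3) × 11.258939 = 1.094619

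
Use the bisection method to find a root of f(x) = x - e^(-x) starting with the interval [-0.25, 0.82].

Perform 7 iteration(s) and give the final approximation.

f(x) = x - e^(-x)
Initial interval: [-0.25, 0.82]

Iteration 1:
  c_1 = (-0.250000 + 0.820000)/2 = 0.285000
  f(c_1) = f(0.285000) = -0.467014
  f(a) × f(c) ≥ 0, new interval: [0.285000, 0.820000]
Iteration 2:
  c_2 = (0.285000 + 0.820000)/2 = 0.552500
  f(c_2) = f(0.552500) = -0.023009
  f(a) × f(c) ≥ 0, new interval: [0.552500, 0.820000]
Iteration 3:
  c_3 = (0.552500 + 0.820000)/2 = 0.686250
  f(c_3) = f(0.686250) = 0.182789
  f(a) × f(c) < 0, new interval: [0.552500, 0.686250]
Iteration 4:
  c_4 = (0.552500 + 0.686250)/2 = 0.619375
  f(c_4) = f(0.619375) = 0.081094
  f(a) × f(c) < 0, new interval: [0.552500, 0.619375]
Iteration 5:
  c_5 = (0.552500 + 0.619375)/2 = 0.585938
  f(c_5) = f(0.585938) = 0.029354
  f(a) × f(c) < 0, new interval: [0.552500, 0.585938]
Iteration 6:
  c_6 = (0.552500 + 0.585938)/2 = 0.569219
  f(c_6) = f(0.569219) = 0.003251
  f(a) × f(c) < 0, new interval: [0.552500, 0.569219]
Iteration 7:
  c_7 = (0.552500 + 0.569219)/2 = 0.560859
  f(c_7) = f(0.560859) = -0.009859
  f(a) × f(c) ≥ 0, new interval: [0.560859, 0.569219]

After 7 iteration(s), the approximation is c_7 = 0.560859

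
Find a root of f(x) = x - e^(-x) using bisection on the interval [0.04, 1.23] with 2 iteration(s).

f(x) = x - e^(-x)
Initial interval: [0.04, 1.23]

Iteration 1:
  c_1 = (0.040000 + 1.230000)/2 = 0.635000
  f(c_1) = f(0.635000) = 0.105065
  f(a) × f(c) < 0, new interval: [0.040000, 0.635000]
Iteration 2:
  c_2 = (0.040000 + 0.635000)/2 = 0.337500
  f(c_2) = f(0.337500) = -0.376052
  f(a) × f(c) ≥ 0, new interval: [0.337500, 0.635000]

After 2 iteration(s), the approximation is c_2 = 0.337500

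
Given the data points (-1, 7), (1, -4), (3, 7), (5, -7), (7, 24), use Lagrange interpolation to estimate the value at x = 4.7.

Lagrange interpolation formula:
P(x) = Σ yᵢ × Lᵢ(x)
where Lᵢ(x) = Π_{j≠i} (x - xⱼ)/(xᵢ - xⱼ)

L_0(4.7) = (4.7 - 1)/(-1 - 1) × (4.7 - 3)/(-1 - 3) × (4.7 - 5)/(-1 - 5) × (4.7 - 7)/(-1 - 7) = 0.011302
L_1(4.7) = (4.7 - (-1))/(1 - (-1)) × (4.7 - 3)/(1 - 3) × (4.7 - 5)/(1 - 5) × (4.7 - 7)/(1 - 7) = -0.069647
L_2(4.7) = (4.7 - (-1))/(3 - (-1)) × (4.7 - 1)/(3 - 1) × (4.7 - 5)/(3 - 5) × (4.7 - 7)/(3 - 7) = 0.227377
L_3(4.7) = (4.7 - (-1))/(5 - (-1)) × (4.7 - 1)/(5 - 1) × (4.7 - 3)/(5 - 3) × (4.7 - 7)/(5 - 7) = 0.858978
L_4(4.7) = (4.7 - (-1))/(7 - (-1)) × (4.7 - 1)/(7 - 1) × (4.7 - 3)/(7 - 3) × (4.7 - 5)/(7 - 5) = -0.028010

P(4.7) = 7×L_0(4.7) + (-4)×L_1(4.7) + 7×L_2(4.7) + (-7)×L_3(4.7) + 24×L_4(4.7)
P(4.7) = -4.735751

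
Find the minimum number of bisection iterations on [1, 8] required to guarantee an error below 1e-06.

We need (b-a)/2^n ≤ 1e-06
(8 - 1)/2^n ≤ 1e-06
7/2^n ≤ 1e-06
2^n ≥ 7000000
n ≥ log₂(7000000) = 22.74
n ≥ 23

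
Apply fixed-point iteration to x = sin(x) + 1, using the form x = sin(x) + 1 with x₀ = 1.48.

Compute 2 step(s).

Equation: x = sin(x) + 1
Fixed-point form: x = sin(x) + 1
x₀ = 1.48

x_1 = g(1.480000) = 1.995881
x_2 = g(1.995881) = 1.911004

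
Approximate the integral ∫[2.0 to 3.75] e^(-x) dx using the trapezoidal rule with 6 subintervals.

f(x) = e^(-x)
a = 2.0, b = 3.75, n = 6
h = (b - a)/n = 0.291667

Trapezoidal rule: (h/2)[f(x₀) + 2f(x₁) + 2f(x₂) + ... + f(xₙ)]

x_0 = 2.0000, f(x_0) = 0.135335, coefficient = 1
x_1 = 2.2917, f(x_1) = 0.101098, coefficient = 2
x_2 = 2.5833, f(x_2) = 0.075522, coefficient = 2
x_3 = 2.8750, f(x_3) = 0.056416, coefficient = 2
x_4 = 3.1667, f(x_4) = 0.042144, coefficient = 2
x_5 = 3.4583, f(x_5) = 0.031482, coefficient = 2
x_6 = 3.7500, f(x_6) = 0.023518, coefficient = 1

I ≈ (0.291667/2) × 0.772177 = 0.112609
Exact value: 0.111818
Error: 0.000792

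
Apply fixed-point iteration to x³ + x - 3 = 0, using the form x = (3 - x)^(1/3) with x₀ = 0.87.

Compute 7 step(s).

Equation: x³ + x - 3 = 0
Fixed-point form: x = (3 - x)^(1/3)
x₀ = 0.87

x_1 = g(0.870000) = 1.286648
x_2 = g(1.286648) = 1.196600
x_3 = g(1.196600) = 1.217206
x_4 = g(1.217206) = 1.212552
x_5 = g(1.212552) = 1.213606
x_6 = g(1.213606) = 1.213368
x_7 = g(1.213368) = 1.213422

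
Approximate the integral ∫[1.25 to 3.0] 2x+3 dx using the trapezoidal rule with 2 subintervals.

f(x) = 2x+3
a = 1.25, b = 3.0, n = 2
h = (b - a)/n = 0.875000

Trapezoidal rule: (h/2)[f(x₀) + 2f(x₁) + 2f(x₂) + ... + f(xₙ)]

x_0 = 1.2500, f(x_0) = 5.500000, coefficient = 1
x_1 = 2.1250, f(x_1) = 7.250000, coefficient = 2
x_2 = 3.0000, f(x_2) = 9.000000, coefficient = 1

I ≈ (0.875000/2) × 29.000000 = 12.687500
Exact value: 12.687500
Error: 0.000000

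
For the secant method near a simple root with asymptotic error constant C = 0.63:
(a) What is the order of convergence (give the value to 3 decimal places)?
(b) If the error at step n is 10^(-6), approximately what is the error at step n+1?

(a) Secant method has superlinear convergence with order φ = (1+√5)/2 ≈ 1.618.
    This means |e_{n+1}| ≈ C|e_n|^1.618.

(b) With |e_n| = 10^(-6) and C = 0.63:
    |e_{n+1}| ≈ 0.63 × (10^(-6))^1.618 = 0.63 × 10^(-9.71)

(a) ≈ 1.618 (golden ratio); (b) |e_{n+1}| ≈ 1.233e-10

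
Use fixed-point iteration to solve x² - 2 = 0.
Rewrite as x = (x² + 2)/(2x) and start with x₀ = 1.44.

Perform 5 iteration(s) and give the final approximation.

Equation: x² - 2 = 0
Fixed-point form: x = (x² + 2)/(2x)
x₀ = 1.44

x_1 = g(1.440000) = 1.414444
x_2 = g(1.414444) = 1.414214
x_3 = g(1.414214) = 1.414214
x_4 = g(1.414214) = 1.414214
x_5 = g(1.414214) = 1.414214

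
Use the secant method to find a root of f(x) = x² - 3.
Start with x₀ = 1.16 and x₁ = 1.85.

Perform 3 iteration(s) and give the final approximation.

f(x) = x² - 3
x₀ = 1.16, x₁ = 1.85

Secant formula: x_{n+1} = x_n - f(x_n)(x_n - x_{n-1})/(f(x_n) - f(x_{n-1}))

Iteration 1:
  f(1.160000) = -1.654400
  f(1.850000) = 0.422500
  x_2 = 1.850000 - 0.422500×(1.850000 - 1.160000)/(0.422500 - (-1.654400))
       = 1.709635
Iteration 2:
  f(1.850000) = 0.422500
  f(1.709635) = -0.077150
  x_3 = 1.709635 - (-0.077150)×(1.709635 - 1.850000)/(-0.077150 - 0.422500)
       = 1.731308
Iteration 3:
  f(1.709635) = -0.077150
  f(1.731308) = -0.002572
  x_4 = 1.731308 - (-0.002572)×(1.731308 - 1.709635)/(-0.002572 - (-0.077150))
       = 1.732056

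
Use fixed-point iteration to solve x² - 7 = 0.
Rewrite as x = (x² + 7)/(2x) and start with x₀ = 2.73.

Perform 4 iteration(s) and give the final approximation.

Equation: x² - 7 = 0
Fixed-point form: x = (x² + 7)/(2x)
x₀ = 2.73

x_1 = g(2.730000) = 2.647051
x_2 = g(2.647051) = 2.645752
x_3 = g(2.645752) = 2.645751
x_4 = g(2.645751) = 2.645751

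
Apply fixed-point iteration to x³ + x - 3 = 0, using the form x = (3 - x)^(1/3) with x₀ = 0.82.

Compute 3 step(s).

Equation: x³ + x - 3 = 0
Fixed-point form: x = (3 - x)^(1/3)
x₀ = 0.82

x_1 = g(0.820000) = 1.296638
x_2 = g(1.296638) = 1.194269
x_3 = g(1.194269) = 1.217730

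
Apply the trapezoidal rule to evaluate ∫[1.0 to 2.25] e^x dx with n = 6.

f(x) = e^x
a = 1.0, b = 2.25, n = 6
h = (b - a)/n = 0.208333

Trapezoidal rule: (h/2)[f(x₀) + 2f(x₁) + 2f(x₂) + ... + f(xₙ)]

x_0 = 1.0000, f(x_0) = 2.718282, coefficient = 1
x_1 = 1.2083, f(x_1) = 3.347900, coefficient = 2
x_2 = 1.4167, f(x_2) = 4.123353, coefficient = 2
x_3 = 1.6250, f(x_3) = 5.078419, coefficient = 2
x_4 = 1.8333, f(x_4) = 6.254701, coefficient = 2
x_5 = 2.0417, f(x_5) = 7.703438, coefficient = 2
x_6 = 2.2500, f(x_6) = 9.487736, coefficient = 1

I ≈ (0.208333/2) × 65.221639 = 6.793921
Exact value: 6.769454
Error: 0.024467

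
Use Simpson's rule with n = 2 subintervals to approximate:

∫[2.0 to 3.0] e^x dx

f(x) = e^x
a = 2.0, b = 3.0, n = 2
h = (b - a)/n = 0.500000

Simpson's rule: (h/3)[f(x₀) + 4f(x₁) + 2f(x₂) + ... + f(xₙ)]

x_0 = 2.0000, f(x_0) = 7.389056, coefficient = 1
x_1 = 2.5000, f(x_1) = 12.182494, coefficient = 4
x_2 = 3.0000, f(x_2) = 20.085537, coefficient = 1

I ≈ (0.500000/3) × 76.204569 = 12.700761
Exact value: 12.696481
Error: 0.004281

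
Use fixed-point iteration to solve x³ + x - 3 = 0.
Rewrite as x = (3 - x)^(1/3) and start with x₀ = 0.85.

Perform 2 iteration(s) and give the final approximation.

Equation: x³ + x - 3 = 0
Fixed-point form: x = (3 - x)^(1/3)
x₀ = 0.85

x_1 = g(0.850000) = 1.290663
x_2 = g(1.290663) = 1.195664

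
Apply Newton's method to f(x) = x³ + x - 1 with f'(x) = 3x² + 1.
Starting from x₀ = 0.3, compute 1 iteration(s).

f(x) = x³ + x - 1
f'(x) = 3x² + 1
x₀ = 0.3

Newton-Raphson formula: x_{n+1} = x_n - f(x_n)/f'(x_n)

Iteration 1:
  f(0.300000) = -0.673000
  f'(0.300000) = 1.270000
  x_1 = 0.300000 - (-0.673000)/1.270000 = 0.829921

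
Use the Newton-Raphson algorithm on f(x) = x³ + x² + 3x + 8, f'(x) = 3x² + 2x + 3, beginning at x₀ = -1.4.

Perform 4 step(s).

f(x) = x³ + x² + 3x + 8
f'(x) = 3x² + 2x + 3
x₀ = -1.4

Newton-Raphson formula: x_{n+1} = x_n - f(x_n)/f'(x_n)

Iteration 1:
  f(-1.400000) = 3.016000
  f'(-1.400000) = 6.080000
  x_1 = -1.400000 - 3.016000/6.080000 = -1.896053
Iteration 2:
  f(-1.896053) = -0.909481
  f'(-1.896053) = 9.992941
  x_2 = -1.896053 - (-0.909481)/9.992941 = -1.805040
Iteration 3:
  f(-1.805040) = -0.038079
  f'(-1.805040) = 9.164431
  x_3 = -1.805040 - (-0.038079)/9.164431 = -1.800885
Iteration 4:
  f(-1.800885) = -0.000076
  f'(-1.800885) = 9.127792
  x_4 = -1.800885 - (-0.000076)/9.127792 = -1.800877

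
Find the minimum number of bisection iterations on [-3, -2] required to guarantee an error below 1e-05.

We need (b-a)/2^n ≤ 1e-05
(-2 - (-3))/2^n ≤ 1e-05
1/2^n ≤ 1e-05
2^n ≥ 100000
n ≥ log₂(100000) = 16.61
n ≥ 17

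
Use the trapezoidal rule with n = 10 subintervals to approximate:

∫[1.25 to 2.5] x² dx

f(x) = x²
a = 1.25, b = 2.5, n = 10
h = (b - a)/n = 0.125000

Trapezoidal rule: (h/2)[f(x₀) + 2f(x₁) + 2f(x₂) + ... + f(xₙ)]

x_0 = 1.2500, f(x_0) = 1.562500, coefficient = 1
x_1 = 1.3750, f(x_1) = 1.890625, coefficient = 2
x_2 = 1.5000, f(x_2) = 2.250000, coefficient = 2
x_3 = 1.6250, f(x_3) = 2.640625, coefficient = 2
x_4 = 1.7500, f(x_4) = 3.062500, coefficient = 2
x_5 = 1.8750, f(x_5) = 3.515625, coefficient = 2
x_6 = 2.0000, f(x_6) = 4.000000, coefficient = 2
x_7 = 2.1250, f(x_7) = 4.515625, coefficient = 2
x_8 = 2.2500, f(x_8) = 5.062500, coefficient = 2
x_9 = 2.3750, f(x_9) = 5.640625, coefficient = 2
x_10 = 2.5000, f(x_10) = 6.250000, coefficient = 1

I ≈ (0.125000/2) × 72.968750 = 4.560547
Exact value: 4.557292
Error: 0.003255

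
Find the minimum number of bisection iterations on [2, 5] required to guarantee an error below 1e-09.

We need (b-a)/2^n ≤ 1e-09
(5 - 2)/2^n ≤ 1e-09
3/2^n ≤ 1e-09
2^n ≥ 3000000000
n ≥ log₂(3000000000) = 31.48
n ≥ 32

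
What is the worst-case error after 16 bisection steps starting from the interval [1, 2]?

Bisection error bound: |error| ≤ (b-a)/2^n
|error| ≤ (2 - 1)/2^16 = 1/2^16
|error| ≤ 0.0000152588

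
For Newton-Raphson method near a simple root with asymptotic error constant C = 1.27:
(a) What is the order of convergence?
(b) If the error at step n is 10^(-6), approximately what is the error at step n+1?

(a) Newton-Raphson has quadratic (order 2) convergence near simple roots.
    This means |e_{n+1}| ≈ C|e_n|².

(b) With |e_n| = 10^(-6) and C = 1.27:
    |e_{n+1}| ≈ 1.27 × (10^(-6))² = 1.27 × 10^(-12)

(a) 2 (quadratic); (b) |e_{n+1}| ≈ 1.270e-12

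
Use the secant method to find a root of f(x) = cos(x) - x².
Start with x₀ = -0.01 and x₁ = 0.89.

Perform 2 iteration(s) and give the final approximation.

f(x) = cos(x) - x²
x₀ = -0.01, x₁ = 0.89

Secant formula: x_{n+1} = x_n - f(x_n)(x_n - x_{n-1})/(f(x_n) - f(x_{n-1}))

Iteration 1:
  f(-0.010000) = 0.999850
  f(0.890000) = -0.162688
  x_2 = 0.890000 - (-0.162688)×(0.890000 - (-0.010000))/(-0.162688 - 0.999850)
       = 0.764052
Iteration 2:
  f(0.890000) = -0.162688
  f(0.764052) = 0.138263
  x_3 = 0.764052 - 0.138263×(0.764052 - 0.890000)/(0.138263 - (-0.162688))
       = 0.821915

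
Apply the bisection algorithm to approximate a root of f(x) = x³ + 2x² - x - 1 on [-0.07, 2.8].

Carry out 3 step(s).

f(x) = x³ + 2x² - x - 1
Initial interval: [-0.07, 2.8]

Iteration 1:
  c_1 = (-0.070000 + 2.800000)/2 = 1.365000
  f(c_1) = f(1.365000) = 3.904752
  f(a) × f(c) < 0, new interval: [-0.070000, 1.365000]
Iteration 2:
  c_2 = (-0.070000 + 1.365000)/2 = 0.647500
  f(c_2) = f(0.647500) = -0.537519
  f(a) × f(c) ≥ 0, new interval: [0.647500, 1.365000]
Iteration 3:
  c_3 = (0.647500 + 1.365000)/2 = 1.006250
  f(c_3) = f(1.006250) = 1.037696
  f(a) × f(c) < 0, new interval: [0.647500, 1.006250]

After 3 iteration(s), the approximation is c_3 = 1.006250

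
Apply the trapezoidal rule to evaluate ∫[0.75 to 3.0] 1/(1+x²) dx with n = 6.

f(x) = 1/(1+x²)
a = 0.75, b = 3.0, n = 6
h = (b - a)/n = 0.375000

Trapezoidal rule: (h/2)[f(x₀) + 2f(x₁) + 2f(x₂) + ... + f(xₙ)]

x_0 = 0.7500, f(x_0) = 0.640000, coefficient = 1
x_1 = 1.1250, f(x_1) = 0.441379, coefficient = 2
x_2 = 1.5000, f(x_2) = 0.307692, coefficient = 2
x_3 = 1.8750, f(x_3) = 0.221453, coefficient = 2
x_4 = 2.2500, f(x_4) = 0.164948, coefficient = 2
x_5 = 2.6250, f(x_5) = 0.126733, coefficient = 2
x_6 = 3.0000, f(x_6) = 0.100000, coefficient = 1

I ≈ (0.375000/2) × 3.264412 = 0.612077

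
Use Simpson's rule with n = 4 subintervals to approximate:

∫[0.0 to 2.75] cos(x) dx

f(x) = cos(x)
a = 0.0, b = 2.75, n = 4
h = (b - a)/n = 0.687500

Simpson's rule: (h/3)[f(x₀) + 4f(x₁) + 2f(x₂) + ... + f(xₙ)]

x_0 = 0.0000, f(x_0) = 1.000000, coefficient = 1
x_1 = 0.6875, f(x_1) = 0.772835, coefficient = 4
x_2 = 1.3750, f(x_2) = 0.194548, coefficient = 2
x_3 = 2.0625, f(x_3) = -0.472128, coefficient = 4
x_4 = 2.7500, f(x_4) = -0.924302, coefficient = 1

I ≈ (0.687500/3) × 1.667619 = 0.382163
Exact value: 0.381661
Error: 0.000502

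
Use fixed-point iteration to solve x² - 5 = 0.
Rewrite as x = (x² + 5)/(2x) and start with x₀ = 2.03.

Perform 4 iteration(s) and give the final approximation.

Equation: x² - 5 = 0
Fixed-point form: x = (x² + 5)/(2x)
x₀ = 2.03

x_1 = g(2.030000) = 2.246527
x_2 = g(2.246527) = 2.236092
x_3 = g(2.236092) = 2.236068
x_4 = g(2.236068) = 2.236068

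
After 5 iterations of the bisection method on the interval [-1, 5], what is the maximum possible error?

Bisection error bound: |error| ≤ (b-a)/2^n
|error| ≤ (5 - (-1))/2^5 = 6/2^5
|error| ≤ 0.1875000000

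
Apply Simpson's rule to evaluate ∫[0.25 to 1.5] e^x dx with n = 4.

f(x) = e^x
a = 0.25, b = 1.5, n = 4
h = (b - a)/n = 0.312500

Simpson's rule: (h/3)[f(x₀) + 4f(x₁) + 2f(x₂) + ... + f(xₙ)]

x_0 = 0.2500, f(x_0) = 1.284025, coefficient = 1
x_1 = 0.5625, f(x_1) = 1.755055, coefficient = 4
x_2 = 0.8750, f(x_2) = 2.398875, coefficient = 2
x_3 = 1.1875, f(x_3) = 3.278874, coefficient = 4
x_4 = 1.5000, f(x_4) = 4.481689, coefficient = 1

I ≈ (0.312500/3) × 30.699179 = 3.197831
Exact value: 3.197664
Error: 0.000167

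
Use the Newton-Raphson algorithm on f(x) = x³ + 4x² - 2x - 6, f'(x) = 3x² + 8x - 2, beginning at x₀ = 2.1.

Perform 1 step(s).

f(x) = x³ + 4x² - 2x - 6
f'(x) = 3x² + 8x - 2
x₀ = 2.1

Newton-Raphson formula: x_{n+1} = x_n - f(x_n)/f'(x_n)

Iteration 1:
  f(2.100000) = 16.701000
  f'(2.100000) = 28.030000
  x_1 = 2.100000 - 16.701000/28.030000 = 1.504174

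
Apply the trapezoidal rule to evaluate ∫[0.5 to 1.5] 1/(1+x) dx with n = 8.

f(x) = 1/(1+x)
a = 0.5, b = 1.5, n = 8
h = (b - a)/n = 0.125000

Trapezoidal rule: (h/2)[f(x₀) + 2f(x₁) + 2f(x₂) + ... + f(xₙ)]

x_0 = 0.5000, f(x_0) = 0.666667, coefficient = 1
x_1 = 0.6250, f(x_1) = 0.615385, coefficient = 2
x_2 = 0.7500, f(x_2) = 0.571429, coefficient = 2
x_3 = 0.8750, f(x_3) = 0.533333, coefficient = 2
x_4 = 1.0000, f(x_4) = 0.500000, coefficient = 2
x_5 = 1.1250, f(x_5) = 0.470588, coefficient = 2
x_6 = 1.2500, f(x_6) = 0.444444, coefficient = 2
x_7 = 1.3750, f(x_7) = 0.421053, coefficient = 2
x_8 = 1.5000, f(x_8) = 0.400000, coefficient = 1

I ≈ (0.125000/2) × 8.179130 = 0.511196
Exact value: 0.510826
Error: 0.000370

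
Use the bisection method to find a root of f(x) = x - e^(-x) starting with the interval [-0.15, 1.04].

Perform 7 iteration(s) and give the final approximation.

f(x) = x - e^(-x)
Initial interval: [-0.15, 1.04]

Iteration 1:
  c_1 = (-0.150000 + 1.040000)/2 = 0.445000
  f(c_1) = f(0.445000) = -0.195824
  f(a) × f(c) ≥ 0, new interval: [0.445000, 1.040000]
Iteration 2:
  c_2 = (0.445000 + 1.040000)/2 = 0.742500
  f(c_2) = f(0.742500) = 0.266577
  f(a) × f(c) < 0, new interval: [0.445000, 0.742500]
Iteration 3:
  c_3 = (0.445000 + 0.742500)/2 = 0.593750
  f(c_3) = f(0.593750) = 0.041498
  f(a) × f(c) < 0, new interval: [0.445000, 0.593750]
Iteration 4:
  c_4 = (0.445000 + 0.593750)/2 = 0.519375
  f(c_4) = f(0.519375) = -0.075517
  f(a) × f(c) ≥ 0, new interval: [0.519375, 0.593750]
Iteration 5:
  c_5 = (0.519375 + 0.593750)/2 = 0.556563
  f(c_5) = f(0.556563) = -0.016613
  f(a) × f(c) ≥ 0, new interval: [0.556563, 0.593750]
Iteration 6:
  c_6 = (0.556563 + 0.593750)/2 = 0.575156
  f(c_6) = f(0.575156) = 0.012539
  f(a) × f(c) < 0, new interval: [0.556563, 0.575156]
Iteration 7:
  c_7 = (0.556563 + 0.575156)/2 = 0.565859
  f(c_7) = f(0.565859) = -0.002013
  f(a) × f(c) ≥ 0, new interval: [0.565859, 0.575156]

After 7 iteration(s), the approximation is c_7 = 0.565859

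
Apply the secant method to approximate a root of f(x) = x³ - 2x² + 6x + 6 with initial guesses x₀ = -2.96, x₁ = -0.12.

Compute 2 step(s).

f(x) = x³ - 2x² + 6x + 6
x₀ = -2.96, x₁ = -0.12

Secant formula: x_{n+1} = x_n - f(x_n)(x_n - x_{n-1})/(f(x_n) - f(x_{n-1}))

Iteration 1:
  f(-2.960000) = -55.217536
  f(-0.120000) = 5.249472
  x_2 = -0.120000 - 5.249472×(-0.120000 - (-2.960000))/(5.249472 - (-55.217536))
       = -0.366556
Iteration 2:
  f(-0.120000) = 5.249472
  f(-0.366556) = 3.482686
  x_3 = -0.366556 - 3.482686×(-0.366556 - (-0.120000))/(3.482686 - 5.249472)
       = -0.852567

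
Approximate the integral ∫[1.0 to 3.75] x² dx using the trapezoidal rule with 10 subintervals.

f(x) = x²
a = 1.0, b = 3.75, n = 10
h = (b - a)/n = 0.275000

Trapezoidal rule: (h/2)[f(x₀) + 2f(x₁) + 2f(x₂) + ... + f(xₙ)]

x_0 = 1.0000, f(x_0) = 1.000000, coefficient = 1
x_1 = 1.2750, f(x_1) = 1.625625, coefficient = 2
x_2 = 1.5500, f(x_2) = 2.402500, coefficient = 2
x_3 = 1.8250, f(x_3) = 3.330625, coefficient = 2
x_4 = 2.1000, f(x_4) = 4.410000, coefficient = 2
x_5 = 2.3750, f(x_5) = 5.640625, coefficient = 2
x_6 = 2.6500, f(x_6) = 7.022500, coefficient = 2
x_7 = 2.9250, f(x_7) = 8.555625, coefficient = 2
x_8 = 3.2000, f(x_8) = 10.240000, coefficient = 2
x_9 = 3.4750, f(x_9) = 12.075625, coefficient = 2
x_10 = 3.7500, f(x_10) = 14.062500, coefficient = 1

I ≈ (0.275000/2) × 125.668750 = 17.279453
Exact value: 17.244792
Error: 0.034661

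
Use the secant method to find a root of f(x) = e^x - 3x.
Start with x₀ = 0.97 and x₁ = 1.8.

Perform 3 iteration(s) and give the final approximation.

f(x) = e^x - 3x
x₀ = 0.97, x₁ = 1.8

Secant formula: x_{n+1} = x_n - f(x_n)(x_n - x_{n-1})/(f(x_n) - f(x_{n-1}))

Iteration 1:
  f(0.970000) = -0.272056
  f(1.800000) = 0.649647
  x_2 = 1.800000 - 0.649647×(1.800000 - 0.970000)/(0.649647 - (-0.272056))
       = 1.214988
Iteration 2:
  f(1.800000) = 0.649647
  f(1.214988) = -0.274710
  x_3 = 1.214988 - (-0.274710)×(1.214988 - 1.800000)/(-0.274710 - 0.649647)
       = 1.388848
Iteration 3:
  f(1.214988) = -0.274710
  f(1.388848) = -0.156316
  x_4 = 1.388848 - (-0.156316)×(1.388848 - 1.214988)/(-0.156316 - (-0.274710))
       = 1.618397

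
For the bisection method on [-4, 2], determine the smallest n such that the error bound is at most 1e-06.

We need (b-a)/2^n ≤ 1e-06
(2 - (-4))/2^n ≤ 1e-06
6/2^n ≤ 1e-06
2^n ≥ 6000000
n ≥ log₂(6000000) = 22.52
n ≥ 23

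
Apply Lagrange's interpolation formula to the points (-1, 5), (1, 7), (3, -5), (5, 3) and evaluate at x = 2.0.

Lagrange interpolation formula:
P(x) = Σ yᵢ × Lᵢ(x)
where Lᵢ(x) = Π_{j≠i} (x - xⱼ)/(xᵢ - xⱼ)

L_0(2.0) = (2.0 - 1)/(-1 - 1) × (2.0 - 3)/(-1 - 3) × (2.0 - 5)/(-1 - 5) = -0.062500
L_1(2.0) = (2.0 - (-1))/(1 - (-1)) × (2.0 - 3)/(1 - 3) × (2.0 - 5)/(1 - 5) = 0.562500
L_2(2.0) = (2.0 - (-1))/(3 - (-1)) × (2.0 - 1)/(3 - 1) × (2.0 - 5)/(3 - 5) = 0.562500
L_3(2.0) = (2.0 - (-1))/(5 - (-1)) × (2.0 - 1)/(5 - 1) × (2.0 - 3)/(5 - 3) = -0.062500

P(2.0) = 5×L_0(2.0) + 7×L_1(2.0) + (-5)×L_2(2.0) + 3×L_3(2.0)
P(2.0) = 0.625000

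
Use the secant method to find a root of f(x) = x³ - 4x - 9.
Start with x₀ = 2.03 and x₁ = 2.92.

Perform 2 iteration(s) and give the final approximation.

f(x) = x³ - 4x - 9
x₀ = 2.03, x₁ = 2.92

Secant formula: x_{n+1} = x_n - f(x_n)(x_n - x_{n-1})/(f(x_n) - f(x_{n-1}))

Iteration 1:
  f(2.030000) = -8.754573
  f(2.920000) = 4.217088
  x_2 = 2.920000 - 4.217088×(2.920000 - 2.030000)/(4.217088 - (-8.754573))
       = 2.630661
Iteration 2:
  f(2.920000) = 4.217088
  f(2.630661) = -1.317478
  x_3 = 2.630661 - (-1.317478)×(2.630661 - 2.920000)/(-1.317478 - 4.217088)
       = 2.699537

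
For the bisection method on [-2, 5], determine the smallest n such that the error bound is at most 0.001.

We need (b-a)/2^n ≤ 0.001
(5 - (-2))/2^n ≤ 0.001
7/2^n ≤ 0.001
2^n ≥ 7000
n ≥ log₂(7000) = 12.77
n ≥ 13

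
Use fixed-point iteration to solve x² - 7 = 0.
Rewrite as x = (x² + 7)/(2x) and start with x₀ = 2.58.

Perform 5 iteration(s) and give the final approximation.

Equation: x² - 7 = 0
Fixed-point form: x = (x² + 7)/(2x)
x₀ = 2.58

x_1 = g(2.580000) = 2.646589
x_2 = g(2.646589) = 2.645751
x_3 = g(2.645751) = 2.645751
x_4 = g(2.645751) = 2.645751
x_5 = g(2.645751) = 2.645751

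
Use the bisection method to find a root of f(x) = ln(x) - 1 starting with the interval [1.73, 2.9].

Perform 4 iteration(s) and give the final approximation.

f(x) = ln(x) - 1
Initial interval: [1.73, 2.9]

Iteration 1:
  c_1 = (1.730000 + 2.900000)/2 = 2.315000
  f(c_1) = f(2.315000) = -0.160590
  f(a) × f(c) ≥ 0, new interval: [2.315000, 2.900000]
Iteration 2:
  c_2 = (2.315000 + 2.900000)/2 = 2.607500
  f(c_2) = f(2.607500) = -0.041608
  f(a) × f(c) ≥ 0, new interval: [2.607500, 2.900000]
Iteration 3:
  c_3 = (2.607500 + 2.900000)/2 = 2.753750
  f(c_3) = f(2.753750) = 0.012964
  f(a) × f(c) < 0, new interval: [2.607500, 2.753750]
Iteration 4:
  c_4 = (2.607500 + 2.753750)/2 = 2.680625
  f(c_4) = f(2.680625) = -0.013950
  f(a) × f(c) ≥ 0, new interval: [2.680625, 2.753750]

After 4 iteration(s), the approximation is c_4 = 2.680625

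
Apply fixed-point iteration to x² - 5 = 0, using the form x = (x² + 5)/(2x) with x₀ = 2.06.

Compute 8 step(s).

Equation: x² - 5 = 0
Fixed-point form: x = (x² + 5)/(2x)
x₀ = 2.06

x_1 = g(2.060000) = 2.243592
x_2 = g(2.243592) = 2.236081
x_3 = g(2.236081) = 2.236068
x_4 = g(2.236068) = 2.236068
x_5 = g(2.236068) = 2.236068
x_6 = g(2.236068) = 2.236068
x_7 = g(2.236068) = 2.236068
x_8 = g(2.236068) = 2.236068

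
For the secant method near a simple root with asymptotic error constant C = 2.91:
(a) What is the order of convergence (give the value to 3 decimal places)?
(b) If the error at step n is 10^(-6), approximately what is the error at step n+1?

(a) Secant method has superlinear convergence with order φ = (1+√5)/2 ≈ 1.618.
    This means |e_{n+1}| ≈ C|e_n|^1.618.

(b) With |e_n| = 10^(-6) and C = 2.91:
    |e_{n+1}| ≈ 2.91 × (10^(-6))^1.618 = 2.91 × 10^(-9.71)

(a) ≈ 1.618 (golden ratio); (b) |e_{n+1}| ≈ 5.698e-10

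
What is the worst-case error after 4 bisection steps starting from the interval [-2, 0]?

Bisection error bound: |error| ≤ (b-a)/2^n
|error| ≤ (0 - (-2))/2^4 = 2/2^4
|error| ≤ 0.1250000000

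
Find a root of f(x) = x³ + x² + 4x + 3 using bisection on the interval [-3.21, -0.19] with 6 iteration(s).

f(x) = x³ + x² + 4x + 3
Initial interval: [-3.21, -0.19]

Iteration 1:
  c_1 = (-3.210000 + (-0.190000))/2 = -1.700000
  f(c_1) = f(-1.700000) = -5.823000
  f(a) × f(c) ≥ 0, new interval: [-1.700000, -0.190000]
Iteration 2:
  c_2 = (-1.700000 + (-0.190000))/2 = -0.945000
  f(c_2) = f(-0.945000) = -0.730884
  f(a) × f(c) ≥ 0, new interval: [-0.945000, -0.190000]
Iteration 3:
  c_3 = (-0.945000 + (-0.190000))/2 = -0.567500
  f(c_3) = f(-0.567500) = 0.869289
  f(a) × f(c) < 0, new interval: [-0.945000, -0.567500]
Iteration 4:
  c_4 = (-0.945000 + (-0.567500))/2 = -0.756250
  f(c_4) = f(-0.756250) = 0.114404
  f(a) × f(c) < 0, new interval: [-0.945000, -0.756250]
Iteration 5:
  c_5 = (-0.945000 + (-0.756250))/2 = -0.850625
  f(c_5) = f(-0.850625) = -0.294418
  f(a) × f(c) ≥ 0, new interval: [-0.850625, -0.756250]
Iteration 6:
  c_6 = (-0.850625 + (-0.756250))/2 = -0.803438
  f(c_6) = f(-0.803438) = -0.086867
  f(a) × f(c) ≥ 0, new interval: [-0.803438, -0.756250]

After 6 iteration(s), the approximation is c_6 = -0.803438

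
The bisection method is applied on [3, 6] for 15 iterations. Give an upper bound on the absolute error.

Bisection error bound: |error| ≤ (b-a)/2^n
|error| ≤ (6 - 3)/2^15 = 3/2^15
|error| ≤ 0.0000915527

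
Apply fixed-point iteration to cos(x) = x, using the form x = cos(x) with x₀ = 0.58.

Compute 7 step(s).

Equation: cos(x) = x
Fixed-point form: x = cos(x)
x₀ = 0.58

x_1 = g(0.580000) = 0.836463
x_2 = g(0.836463) = 0.670093
x_3 = g(0.670093) = 0.783764
x_4 = g(0.783764) = 0.708261
x_5 = g(0.708261) = 0.759494
x_6 = g(0.759494) = 0.725184
x_7 = g(0.725184) = 0.748377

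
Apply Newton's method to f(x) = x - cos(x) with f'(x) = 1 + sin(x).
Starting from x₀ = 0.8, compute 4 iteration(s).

f(x) = x - cos(x)
f'(x) = 1 + sin(x)
x₀ = 0.8

Newton-Raphson formula: x_{n+1} = x_n - f(x_n)/f'(x_n)

Iteration 1:
  f(0.800000) = 0.103293
  f'(0.800000) = 1.717356
  x_1 = 0.800000 - 0.103293/1.717356 = 0.739853
Iteration 2:
  f(0.739853) = 0.001286
  f'(0.739853) = 1.674180
  x_2 = 0.739853 - 0.001286/1.674180 = 0.739085
Iteration 3:
  f(0.739085) = 0.000000
  f'(0.739085) = 1.673612
  x_3 = 0.739085 - 0.000000/1.673612 = 0.739085
Iteration 4:
  f(0.739085) = 0.000000
  f'(0.739085) = 1.673612
  x_4 = 0.739085 - 0.000000/1.673612 = 0.739085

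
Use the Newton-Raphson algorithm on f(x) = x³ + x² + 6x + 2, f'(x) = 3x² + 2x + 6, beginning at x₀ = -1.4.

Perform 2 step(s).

f(x) = x³ + x² + 6x + 2
f'(x) = 3x² + 2x + 6
x₀ = -1.4

Newton-Raphson formula: x_{n+1} = x_n - f(x_n)/f'(x_n)

Iteration 1:
  f(-1.400000) = -7.184000
  f'(-1.400000) = 9.080000
  x_1 = -1.400000 - (-7.184000)/9.080000 = -0.608811
Iteration 2:
  f(-0.608811) = -1.507869
  f'(-0.608811) = 5.894330
  x_2 = -0.608811 - (-1.507869)/5.894330 = -0.352994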